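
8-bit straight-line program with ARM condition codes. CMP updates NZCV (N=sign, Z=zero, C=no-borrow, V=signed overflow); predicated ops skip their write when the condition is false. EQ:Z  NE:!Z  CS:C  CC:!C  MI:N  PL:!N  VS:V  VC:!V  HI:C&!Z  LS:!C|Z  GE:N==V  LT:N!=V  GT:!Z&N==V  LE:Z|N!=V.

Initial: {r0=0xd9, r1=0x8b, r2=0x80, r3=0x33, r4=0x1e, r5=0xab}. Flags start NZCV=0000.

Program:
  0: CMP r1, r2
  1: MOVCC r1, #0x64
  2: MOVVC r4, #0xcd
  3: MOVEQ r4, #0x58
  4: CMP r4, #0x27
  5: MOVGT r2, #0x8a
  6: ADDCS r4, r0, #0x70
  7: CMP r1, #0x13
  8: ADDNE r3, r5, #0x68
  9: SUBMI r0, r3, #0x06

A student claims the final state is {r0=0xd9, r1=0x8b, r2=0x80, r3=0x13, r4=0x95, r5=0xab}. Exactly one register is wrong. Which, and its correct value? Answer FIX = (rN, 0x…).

FIX = (r4, 0x49)

0: ✓ CMP  NZCV=0010
1: · MOVCC
2: ✓ MOVVC  r4←0xcd
3: · MOVEQ
4: ✓ CMP  NZCV=1010
5: · MOVGT
6: ✓ ADDCS  r4←0x49
7: ✓ CMP  NZCV=0011
8: ✓ ADDNE  r3←0x13
9: · SUBMI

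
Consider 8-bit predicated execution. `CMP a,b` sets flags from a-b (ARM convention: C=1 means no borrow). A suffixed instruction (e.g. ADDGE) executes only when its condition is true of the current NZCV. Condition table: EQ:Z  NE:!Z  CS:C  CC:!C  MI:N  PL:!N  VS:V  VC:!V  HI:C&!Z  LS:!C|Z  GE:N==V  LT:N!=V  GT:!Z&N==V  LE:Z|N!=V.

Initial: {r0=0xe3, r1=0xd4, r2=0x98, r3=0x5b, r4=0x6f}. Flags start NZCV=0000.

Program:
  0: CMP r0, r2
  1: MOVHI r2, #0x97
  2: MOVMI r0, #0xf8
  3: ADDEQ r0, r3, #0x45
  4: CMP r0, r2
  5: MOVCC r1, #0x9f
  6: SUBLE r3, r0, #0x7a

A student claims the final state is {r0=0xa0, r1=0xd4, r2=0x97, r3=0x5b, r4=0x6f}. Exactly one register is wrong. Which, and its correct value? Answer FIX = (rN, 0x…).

0: ✓ CMP  NZCV=0010
1: ✓ MOVHI  r2←0x97
2: · MOVMI
3: · ADDEQ
4: ✓ CMP  NZCV=0010
5: · MOVCC
6: · SUBLE

FIX = (r0, 0xe3)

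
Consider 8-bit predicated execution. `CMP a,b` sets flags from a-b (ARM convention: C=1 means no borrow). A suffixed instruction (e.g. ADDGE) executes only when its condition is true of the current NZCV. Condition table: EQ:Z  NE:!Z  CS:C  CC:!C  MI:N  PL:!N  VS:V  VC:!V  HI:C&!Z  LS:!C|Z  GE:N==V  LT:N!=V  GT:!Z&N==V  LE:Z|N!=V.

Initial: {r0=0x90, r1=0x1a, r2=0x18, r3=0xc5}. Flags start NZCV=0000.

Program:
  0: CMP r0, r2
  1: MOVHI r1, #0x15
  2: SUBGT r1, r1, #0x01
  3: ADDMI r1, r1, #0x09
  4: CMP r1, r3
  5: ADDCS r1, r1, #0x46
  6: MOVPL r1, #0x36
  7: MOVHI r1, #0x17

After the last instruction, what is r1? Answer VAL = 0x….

VAL = 0x36

[0] flags=0011 → (cmp)
[1] flags=0011 HI?T → r1=0x15
[2] flags=0011 GT?F → skip
[3] flags=0011 MI?F → skip
[4] flags=0000 → (cmp)
[5] flags=0000 CS?F → skip
[6] flags=0000 PL?T → r1=0x36
[7] flags=0000 HI?F → skip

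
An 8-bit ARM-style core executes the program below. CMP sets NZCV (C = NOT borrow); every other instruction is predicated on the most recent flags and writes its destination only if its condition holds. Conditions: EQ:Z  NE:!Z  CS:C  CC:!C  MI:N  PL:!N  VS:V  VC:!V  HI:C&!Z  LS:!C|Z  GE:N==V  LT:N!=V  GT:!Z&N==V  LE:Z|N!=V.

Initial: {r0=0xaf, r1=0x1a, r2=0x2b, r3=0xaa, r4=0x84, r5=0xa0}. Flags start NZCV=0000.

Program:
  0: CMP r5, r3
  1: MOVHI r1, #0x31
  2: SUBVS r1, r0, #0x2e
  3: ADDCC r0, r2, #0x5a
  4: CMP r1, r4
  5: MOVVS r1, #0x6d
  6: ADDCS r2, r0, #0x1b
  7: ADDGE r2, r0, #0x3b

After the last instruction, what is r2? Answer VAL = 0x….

0: ✓ CMP  NZCV=1000
1: · MOVHI
2: · SUBVS
3: ✓ ADDCC  r0←0x85
4: ✓ CMP  NZCV=1001
5: ✓ MOVVS  r1←0x6d
6: · ADDCS
7: ✓ ADDGE  r2←0xc0

VAL = 0xc0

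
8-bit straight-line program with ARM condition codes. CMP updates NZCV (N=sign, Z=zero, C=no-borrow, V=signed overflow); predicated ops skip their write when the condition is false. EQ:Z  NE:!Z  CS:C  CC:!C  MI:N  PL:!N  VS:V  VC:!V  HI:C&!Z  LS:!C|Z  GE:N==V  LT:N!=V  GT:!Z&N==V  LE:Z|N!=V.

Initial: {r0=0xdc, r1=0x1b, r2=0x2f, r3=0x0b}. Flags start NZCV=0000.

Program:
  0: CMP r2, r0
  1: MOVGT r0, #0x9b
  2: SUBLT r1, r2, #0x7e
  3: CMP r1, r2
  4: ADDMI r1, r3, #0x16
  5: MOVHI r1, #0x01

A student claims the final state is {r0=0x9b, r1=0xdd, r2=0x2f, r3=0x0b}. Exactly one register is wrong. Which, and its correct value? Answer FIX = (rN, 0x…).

0: ✓ CMP  NZCV=0000
1: ✓ MOVGT  r0←0x9b
2: · SUBLT
3: ✓ CMP  NZCV=1000
4: ✓ ADDMI  r1←0x21
5: · MOVHI

FIX = (r1, 0x21)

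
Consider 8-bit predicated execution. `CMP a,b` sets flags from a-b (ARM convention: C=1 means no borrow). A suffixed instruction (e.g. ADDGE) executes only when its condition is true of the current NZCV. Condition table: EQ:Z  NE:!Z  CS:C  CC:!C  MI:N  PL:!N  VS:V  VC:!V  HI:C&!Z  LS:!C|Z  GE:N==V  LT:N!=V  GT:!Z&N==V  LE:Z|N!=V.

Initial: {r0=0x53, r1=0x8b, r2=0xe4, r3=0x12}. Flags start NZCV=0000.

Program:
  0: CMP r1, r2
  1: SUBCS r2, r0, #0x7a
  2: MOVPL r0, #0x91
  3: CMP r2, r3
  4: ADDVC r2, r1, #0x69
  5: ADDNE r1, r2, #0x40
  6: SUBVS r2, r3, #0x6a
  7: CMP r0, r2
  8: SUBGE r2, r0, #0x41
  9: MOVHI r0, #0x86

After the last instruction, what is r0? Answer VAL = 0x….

VAL = 0x53

0: ✓ CMP  NZCV=1000
1: · SUBCS
2: · MOVPL
3: ✓ CMP  NZCV=1010
4: ✓ ADDVC  r2←0xf4
5: ✓ ADDNE  r1←0x34
6: · SUBVS
7: ✓ CMP  NZCV=0000
8: ✓ SUBGE  r2←0x12
9: · MOVHI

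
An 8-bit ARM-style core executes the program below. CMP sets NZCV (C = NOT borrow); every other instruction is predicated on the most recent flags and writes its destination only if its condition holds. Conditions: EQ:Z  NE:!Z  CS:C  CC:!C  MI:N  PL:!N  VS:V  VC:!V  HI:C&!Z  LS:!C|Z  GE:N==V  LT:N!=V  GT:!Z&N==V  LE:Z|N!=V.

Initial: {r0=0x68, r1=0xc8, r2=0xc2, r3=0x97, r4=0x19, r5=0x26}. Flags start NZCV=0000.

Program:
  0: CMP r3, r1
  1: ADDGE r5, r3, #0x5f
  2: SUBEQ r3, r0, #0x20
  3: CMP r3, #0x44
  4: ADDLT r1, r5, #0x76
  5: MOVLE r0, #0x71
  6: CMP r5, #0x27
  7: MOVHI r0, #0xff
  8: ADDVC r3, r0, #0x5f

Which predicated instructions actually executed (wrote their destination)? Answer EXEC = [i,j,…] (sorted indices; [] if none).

EXEC = [4,5,8]

[0] flags=1000 → (cmp)
[1] flags=1000 GE?F → skip
[2] flags=1000 EQ?F → skip
[3] flags=0011 → (cmp)
[4] flags=0011 LT?T → r1=0x9c
[5] flags=0011 LE?T → r0=0x71
[6] flags=1000 → (cmp)
[7] flags=1000 HI?F → skip
[8] flags=1000 VC?T → r3=0xd0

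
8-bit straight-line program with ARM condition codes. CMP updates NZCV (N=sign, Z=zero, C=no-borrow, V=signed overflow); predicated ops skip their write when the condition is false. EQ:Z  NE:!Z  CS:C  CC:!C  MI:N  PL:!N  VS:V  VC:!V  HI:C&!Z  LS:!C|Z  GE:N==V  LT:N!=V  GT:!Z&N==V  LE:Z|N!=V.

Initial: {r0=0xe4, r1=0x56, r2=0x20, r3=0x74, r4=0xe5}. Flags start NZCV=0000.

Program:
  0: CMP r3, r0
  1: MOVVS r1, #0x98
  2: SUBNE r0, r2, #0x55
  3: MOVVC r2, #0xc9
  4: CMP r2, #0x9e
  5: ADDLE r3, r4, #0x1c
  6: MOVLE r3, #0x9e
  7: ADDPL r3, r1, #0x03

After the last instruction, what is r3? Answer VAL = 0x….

VAL = 0x74

0: ✓ CMP  NZCV=1001
1: ✓ MOVVS  r1←0x98
2: ✓ SUBNE  r0←0xcb
3: · MOVVC
4: ✓ CMP  NZCV=1001
5: · ADDLE
6: · MOVLE
7: · ADDPL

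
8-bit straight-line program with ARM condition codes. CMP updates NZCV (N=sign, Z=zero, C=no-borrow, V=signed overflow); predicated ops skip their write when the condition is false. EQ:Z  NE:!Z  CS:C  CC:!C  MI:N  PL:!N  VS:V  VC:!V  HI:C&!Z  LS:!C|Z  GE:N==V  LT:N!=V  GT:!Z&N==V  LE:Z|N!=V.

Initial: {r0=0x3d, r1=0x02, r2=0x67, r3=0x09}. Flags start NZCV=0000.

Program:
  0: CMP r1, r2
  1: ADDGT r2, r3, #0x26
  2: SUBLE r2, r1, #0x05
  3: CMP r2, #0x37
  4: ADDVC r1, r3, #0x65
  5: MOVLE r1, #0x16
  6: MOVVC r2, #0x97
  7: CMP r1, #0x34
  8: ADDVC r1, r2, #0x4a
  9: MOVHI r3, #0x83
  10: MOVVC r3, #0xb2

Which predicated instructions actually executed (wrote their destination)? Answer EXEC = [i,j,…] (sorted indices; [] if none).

0: ✓ CMP  NZCV=1000
1: · ADDGT
2: ✓ SUBLE  r2←0xfd
3: ✓ CMP  NZCV=1010
4: ✓ ADDVC  r1←0x6e
5: ✓ MOVLE  r1←0x16
6: ✓ MOVVC  r2←0x97
7: ✓ CMP  NZCV=1000
8: ✓ ADDVC  r1←0xe1
9: · MOVHI
10: ✓ MOVVC  r3←0xb2

EXEC = [2,4,5,6,8,10]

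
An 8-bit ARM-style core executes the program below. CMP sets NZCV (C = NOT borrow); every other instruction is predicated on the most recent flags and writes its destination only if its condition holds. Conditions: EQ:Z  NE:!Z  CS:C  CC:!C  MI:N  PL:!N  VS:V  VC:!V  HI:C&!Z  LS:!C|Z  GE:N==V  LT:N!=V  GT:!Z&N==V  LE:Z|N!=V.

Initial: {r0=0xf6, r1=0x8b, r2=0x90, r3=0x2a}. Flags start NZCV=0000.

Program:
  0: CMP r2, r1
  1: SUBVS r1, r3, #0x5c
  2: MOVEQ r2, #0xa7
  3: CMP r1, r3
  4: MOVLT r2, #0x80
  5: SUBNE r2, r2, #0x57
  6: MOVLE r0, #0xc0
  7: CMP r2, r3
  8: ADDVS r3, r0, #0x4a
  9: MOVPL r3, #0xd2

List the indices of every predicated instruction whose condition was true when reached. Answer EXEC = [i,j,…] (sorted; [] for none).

0: ✓ CMP  NZCV=0010
1: · SUBVS
2: · MOVEQ
3: ✓ CMP  NZCV=0011
4: ✓ MOVLT  r2←0x80
5: ✓ SUBNE  r2←0x29
6: ✓ MOVLE  r0←0xc0
7: ✓ CMP  NZCV=1000
8: · ADDVS
9: · MOVPL

EXEC = [4,5,6]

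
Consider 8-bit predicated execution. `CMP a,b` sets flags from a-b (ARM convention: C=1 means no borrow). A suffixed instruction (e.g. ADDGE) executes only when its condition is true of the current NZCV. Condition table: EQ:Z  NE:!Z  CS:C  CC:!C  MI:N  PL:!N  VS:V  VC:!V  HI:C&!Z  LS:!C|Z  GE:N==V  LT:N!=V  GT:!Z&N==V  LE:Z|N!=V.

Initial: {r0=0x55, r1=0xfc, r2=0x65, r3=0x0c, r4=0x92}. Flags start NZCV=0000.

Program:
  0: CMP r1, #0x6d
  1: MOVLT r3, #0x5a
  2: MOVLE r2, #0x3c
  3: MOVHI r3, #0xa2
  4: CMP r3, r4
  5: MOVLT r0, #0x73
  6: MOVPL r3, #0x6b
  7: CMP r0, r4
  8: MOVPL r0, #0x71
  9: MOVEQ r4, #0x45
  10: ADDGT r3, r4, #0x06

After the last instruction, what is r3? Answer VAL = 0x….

[0] flags=1010 → (cmp)
[1] flags=1010 LT?T → r3=0x5a
[2] flags=1010 LE?T → r2=0x3c
[3] flags=1010 HI?T → r3=0xa2
[4] flags=0010 → (cmp)
[5] flags=0010 LT?F → skip
[6] flags=0010 PL?T → r3=0x6b
[7] flags=1001 → (cmp)
[8] flags=1001 PL?F → skip
[9] flags=1001 EQ?F → skip
[10] flags=1001 GT?T → r3=0x98

VAL = 0x98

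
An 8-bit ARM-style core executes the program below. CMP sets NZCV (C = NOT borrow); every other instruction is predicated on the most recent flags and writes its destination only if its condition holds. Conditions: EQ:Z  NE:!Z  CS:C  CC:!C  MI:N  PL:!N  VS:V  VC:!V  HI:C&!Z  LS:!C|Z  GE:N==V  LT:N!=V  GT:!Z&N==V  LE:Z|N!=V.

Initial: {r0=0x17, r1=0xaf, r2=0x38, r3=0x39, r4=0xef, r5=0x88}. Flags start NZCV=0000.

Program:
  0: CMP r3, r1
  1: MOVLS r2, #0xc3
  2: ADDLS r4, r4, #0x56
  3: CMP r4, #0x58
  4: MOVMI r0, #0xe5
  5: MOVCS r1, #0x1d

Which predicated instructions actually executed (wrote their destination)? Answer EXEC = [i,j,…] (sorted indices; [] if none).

[0] flags=1001 → (cmp)
[1] flags=1001 LS?T → r2=0xc3
[2] flags=1001 LS?T → r4=0x45
[3] flags=1000 → (cmp)
[4] flags=1000 MI?T → r0=0xe5
[5] flags=1000 CS?F → skip

EXEC = [1,2,4]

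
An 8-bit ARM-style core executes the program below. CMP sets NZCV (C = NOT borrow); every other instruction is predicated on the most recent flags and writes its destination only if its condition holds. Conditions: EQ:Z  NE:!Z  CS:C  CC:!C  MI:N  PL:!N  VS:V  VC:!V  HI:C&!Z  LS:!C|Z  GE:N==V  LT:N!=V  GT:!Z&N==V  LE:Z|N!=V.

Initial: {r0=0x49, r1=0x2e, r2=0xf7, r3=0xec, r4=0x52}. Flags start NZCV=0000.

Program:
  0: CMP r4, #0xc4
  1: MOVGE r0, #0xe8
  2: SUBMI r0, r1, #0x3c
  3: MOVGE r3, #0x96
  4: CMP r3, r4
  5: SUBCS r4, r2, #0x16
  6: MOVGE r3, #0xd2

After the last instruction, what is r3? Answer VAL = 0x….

VAL = 0x96

0: ✓ CMP  NZCV=1001
1: ✓ MOVGE  r0←0xe8
2: ✓ SUBMI  r0←0xf2
3: ✓ MOVGE  r3←0x96
4: ✓ CMP  NZCV=0011
5: ✓ SUBCS  r4←0xe1
6: · MOVGE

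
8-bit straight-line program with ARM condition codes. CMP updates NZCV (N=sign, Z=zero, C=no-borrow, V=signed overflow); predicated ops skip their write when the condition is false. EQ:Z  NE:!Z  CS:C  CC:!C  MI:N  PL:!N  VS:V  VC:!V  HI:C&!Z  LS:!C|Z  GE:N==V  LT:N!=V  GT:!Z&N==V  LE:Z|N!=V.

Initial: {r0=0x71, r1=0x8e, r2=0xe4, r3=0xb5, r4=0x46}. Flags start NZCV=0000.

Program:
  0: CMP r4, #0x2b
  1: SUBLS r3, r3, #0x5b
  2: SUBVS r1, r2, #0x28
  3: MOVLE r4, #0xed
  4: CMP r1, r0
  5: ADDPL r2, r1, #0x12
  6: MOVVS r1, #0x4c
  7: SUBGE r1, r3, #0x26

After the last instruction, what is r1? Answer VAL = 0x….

VAL = 0x4c

[0] flags=0010 → (cmp)
[1] flags=0010 LS?F → skip
[2] flags=0010 VS?F → skip
[3] flags=0010 LE?F → skip
[4] flags=0011 → (cmp)
[5] flags=0011 PL?T → r2=0xa0
[6] flags=0011 VS?T → r1=0x4c
[7] flags=0011 GE?F → skip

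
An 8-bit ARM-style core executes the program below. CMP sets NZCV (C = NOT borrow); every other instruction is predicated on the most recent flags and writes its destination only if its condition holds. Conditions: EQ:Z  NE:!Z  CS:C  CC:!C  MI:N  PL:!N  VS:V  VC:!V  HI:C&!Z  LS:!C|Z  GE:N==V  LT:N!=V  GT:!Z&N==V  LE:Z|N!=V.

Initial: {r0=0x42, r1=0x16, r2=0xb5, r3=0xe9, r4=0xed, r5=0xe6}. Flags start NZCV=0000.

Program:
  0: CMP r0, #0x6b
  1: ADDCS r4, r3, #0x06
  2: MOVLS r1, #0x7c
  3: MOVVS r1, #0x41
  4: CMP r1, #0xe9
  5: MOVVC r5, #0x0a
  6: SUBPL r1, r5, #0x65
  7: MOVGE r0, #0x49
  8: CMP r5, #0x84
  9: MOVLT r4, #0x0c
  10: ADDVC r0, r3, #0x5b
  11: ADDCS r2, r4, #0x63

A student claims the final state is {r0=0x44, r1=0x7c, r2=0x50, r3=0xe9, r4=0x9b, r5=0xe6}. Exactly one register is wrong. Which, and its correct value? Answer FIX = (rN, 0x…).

FIX = (r4, 0xed)

[0] flags=1000 → (cmp)
[1] flags=1000 CS?F → skip
[2] flags=1000 LS?T → r1=0x7c
[3] flags=1000 VS?F → skip
[4] flags=1001 → (cmp)
[5] flags=1001 VC?F → skip
[6] flags=1001 PL?F → skip
[7] flags=1001 GE?T → r0=0x49
[8] flags=0010 → (cmp)
[9] flags=0010 LT?F → skip
[10] flags=0010 VC?T → r0=0x44
[11] flags=0010 CS?T → r2=0x50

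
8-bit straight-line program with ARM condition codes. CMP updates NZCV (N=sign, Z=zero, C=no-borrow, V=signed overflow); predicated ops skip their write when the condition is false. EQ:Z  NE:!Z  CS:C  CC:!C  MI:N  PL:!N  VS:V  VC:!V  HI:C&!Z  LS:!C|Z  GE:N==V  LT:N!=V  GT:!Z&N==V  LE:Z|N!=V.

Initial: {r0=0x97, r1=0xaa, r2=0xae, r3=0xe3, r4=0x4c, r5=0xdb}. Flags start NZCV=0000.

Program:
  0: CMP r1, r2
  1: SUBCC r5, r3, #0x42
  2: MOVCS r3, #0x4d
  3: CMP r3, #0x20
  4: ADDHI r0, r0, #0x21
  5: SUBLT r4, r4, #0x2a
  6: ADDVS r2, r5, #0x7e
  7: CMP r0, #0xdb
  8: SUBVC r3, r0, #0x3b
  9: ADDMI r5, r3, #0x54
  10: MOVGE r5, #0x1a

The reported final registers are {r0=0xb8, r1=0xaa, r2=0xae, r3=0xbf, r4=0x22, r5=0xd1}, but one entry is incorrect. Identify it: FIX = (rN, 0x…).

FIX = (r3, 0x7d)

0: ✓ CMP  NZCV=1000
1: ✓ SUBCC  r5←0xa1
2: · MOVCS
3: ✓ CMP  NZCV=1010
4: ✓ ADDHI  r0←0xb8
5: ✓ SUBLT  r4←0x22
6: · ADDVS
7: ✓ CMP  NZCV=1000
8: ✓ SUBVC  r3←0x7d
9: ✓ ADDMI  r5←0xd1
10: · MOVGE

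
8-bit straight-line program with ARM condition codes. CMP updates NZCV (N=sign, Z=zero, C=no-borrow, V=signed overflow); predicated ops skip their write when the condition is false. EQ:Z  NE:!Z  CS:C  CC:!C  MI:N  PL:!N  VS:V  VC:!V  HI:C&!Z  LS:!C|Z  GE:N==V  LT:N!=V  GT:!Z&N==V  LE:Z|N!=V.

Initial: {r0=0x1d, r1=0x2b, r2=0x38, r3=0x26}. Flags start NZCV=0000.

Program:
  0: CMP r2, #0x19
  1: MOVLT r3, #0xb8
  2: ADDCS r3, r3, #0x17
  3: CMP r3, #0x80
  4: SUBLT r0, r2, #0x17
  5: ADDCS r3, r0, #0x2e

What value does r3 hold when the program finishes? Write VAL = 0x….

VAL = 0x3d

0: ✓ CMP  NZCV=0010
1: · MOVLT
2: ✓ ADDCS  r3←0x3d
3: ✓ CMP  NZCV=1001
4: · SUBLT
5: · ADDCS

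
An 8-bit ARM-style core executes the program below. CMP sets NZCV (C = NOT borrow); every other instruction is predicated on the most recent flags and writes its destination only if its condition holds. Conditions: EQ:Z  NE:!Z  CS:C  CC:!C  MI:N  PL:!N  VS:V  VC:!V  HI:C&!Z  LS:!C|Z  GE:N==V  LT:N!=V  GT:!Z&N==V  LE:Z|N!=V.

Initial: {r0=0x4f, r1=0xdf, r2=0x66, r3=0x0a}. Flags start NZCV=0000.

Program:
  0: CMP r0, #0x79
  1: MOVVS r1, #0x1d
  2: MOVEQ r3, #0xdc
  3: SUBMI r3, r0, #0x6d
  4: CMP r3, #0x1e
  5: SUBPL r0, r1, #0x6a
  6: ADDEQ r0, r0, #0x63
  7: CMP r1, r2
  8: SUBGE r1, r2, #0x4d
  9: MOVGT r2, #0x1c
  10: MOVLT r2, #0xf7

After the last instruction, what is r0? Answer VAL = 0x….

[0] flags=1000 → (cmp)
[1] flags=1000 VS?F → skip
[2] flags=1000 EQ?F → skip
[3] flags=1000 MI?T → r3=0xe2
[4] flags=1010 → (cmp)
[5] flags=1010 PL?F → skip
[6] flags=1010 EQ?F → skip
[7] flags=0011 → (cmp)
[8] flags=0011 GE?F → skip
[9] flags=0011 GT?F → skip
[10] flags=0011 LT?T → r2=0xf7

VAL = 0x4f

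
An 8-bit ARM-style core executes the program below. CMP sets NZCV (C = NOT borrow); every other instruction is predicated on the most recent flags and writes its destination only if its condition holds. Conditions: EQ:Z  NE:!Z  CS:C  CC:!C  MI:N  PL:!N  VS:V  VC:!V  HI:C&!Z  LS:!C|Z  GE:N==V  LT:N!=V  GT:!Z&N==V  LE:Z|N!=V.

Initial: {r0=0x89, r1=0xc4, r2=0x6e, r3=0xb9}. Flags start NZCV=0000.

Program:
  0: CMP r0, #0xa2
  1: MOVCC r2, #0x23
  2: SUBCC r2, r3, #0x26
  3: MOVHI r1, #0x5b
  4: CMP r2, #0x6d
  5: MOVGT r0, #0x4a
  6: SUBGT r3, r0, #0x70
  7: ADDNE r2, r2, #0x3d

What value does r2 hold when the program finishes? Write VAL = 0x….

0: ✓ CMP  NZCV=1000
1: ✓ MOVCC  r2←0x23
2: ✓ SUBCC  r2←0x93
3: · MOVHI
4: ✓ CMP  NZCV=0011
5: · MOVGT
6: · SUBGT
7: ✓ ADDNE  r2←0xd0

VAL = 0xd0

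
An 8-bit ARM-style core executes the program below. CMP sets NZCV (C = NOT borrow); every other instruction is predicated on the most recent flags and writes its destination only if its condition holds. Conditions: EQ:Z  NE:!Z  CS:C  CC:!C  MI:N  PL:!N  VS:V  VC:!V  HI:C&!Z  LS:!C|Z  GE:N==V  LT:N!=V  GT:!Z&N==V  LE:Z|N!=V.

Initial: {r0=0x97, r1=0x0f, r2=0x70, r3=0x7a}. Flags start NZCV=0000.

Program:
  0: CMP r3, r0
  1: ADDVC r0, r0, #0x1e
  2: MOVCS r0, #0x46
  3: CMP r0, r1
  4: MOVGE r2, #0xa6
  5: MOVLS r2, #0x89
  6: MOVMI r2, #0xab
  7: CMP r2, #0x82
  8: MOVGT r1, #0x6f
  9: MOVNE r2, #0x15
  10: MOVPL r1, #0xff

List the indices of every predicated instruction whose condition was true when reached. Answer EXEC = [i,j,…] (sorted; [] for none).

[0] flags=1001 → (cmp)
[1] flags=1001 VC?F → skip
[2] flags=1001 CS?F → skip
[3] flags=1010 → (cmp)
[4] flags=1010 GE?F → skip
[5] flags=1010 LS?F → skip
[6] flags=1010 MI?T → r2=0xab
[7] flags=0010 → (cmp)
[8] flags=0010 GT?T → r1=0x6f
[9] flags=0010 NE?T → r2=0x15
[10] flags=0010 PL?T → r1=0xff

EXEC = [6,8,9,10]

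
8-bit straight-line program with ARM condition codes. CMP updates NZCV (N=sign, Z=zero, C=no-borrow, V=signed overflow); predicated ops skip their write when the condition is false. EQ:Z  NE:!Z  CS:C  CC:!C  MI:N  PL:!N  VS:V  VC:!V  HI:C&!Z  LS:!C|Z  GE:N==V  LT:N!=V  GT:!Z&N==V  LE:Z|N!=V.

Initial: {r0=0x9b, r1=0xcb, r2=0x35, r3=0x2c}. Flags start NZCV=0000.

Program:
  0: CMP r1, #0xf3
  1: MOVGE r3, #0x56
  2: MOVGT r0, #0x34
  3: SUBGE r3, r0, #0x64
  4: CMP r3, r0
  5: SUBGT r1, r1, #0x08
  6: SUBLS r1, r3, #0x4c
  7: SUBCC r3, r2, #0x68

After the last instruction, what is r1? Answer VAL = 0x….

VAL = 0xe0

0: ✓ CMP  NZCV=1000
1: · MOVGE
2: · MOVGT
3: · SUBGE
4: ✓ CMP  NZCV=1001
5: ✓ SUBGT  r1←0xc3
6: ✓ SUBLS  r1←0xe0
7: ✓ SUBCC  r3←0xcd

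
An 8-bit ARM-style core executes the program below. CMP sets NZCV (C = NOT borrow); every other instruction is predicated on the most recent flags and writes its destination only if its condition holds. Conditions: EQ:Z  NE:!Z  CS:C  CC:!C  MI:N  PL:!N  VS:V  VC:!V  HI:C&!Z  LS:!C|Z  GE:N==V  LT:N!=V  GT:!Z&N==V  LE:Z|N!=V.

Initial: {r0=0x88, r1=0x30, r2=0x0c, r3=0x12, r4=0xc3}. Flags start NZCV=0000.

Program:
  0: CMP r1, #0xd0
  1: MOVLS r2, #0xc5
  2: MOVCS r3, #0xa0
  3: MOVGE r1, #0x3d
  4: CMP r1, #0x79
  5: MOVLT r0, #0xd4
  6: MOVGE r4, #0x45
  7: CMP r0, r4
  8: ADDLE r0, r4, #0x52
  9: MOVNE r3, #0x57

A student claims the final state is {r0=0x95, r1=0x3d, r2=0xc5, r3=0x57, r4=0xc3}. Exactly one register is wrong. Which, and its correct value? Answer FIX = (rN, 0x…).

0: ✓ CMP  NZCV=0000
1: ✓ MOVLS  r2←0xc5
2: · MOVCS
3: ✓ MOVGE  r1←0x3d
4: ✓ CMP  NZCV=1000
5: ✓ MOVLT  r0←0xd4
6: · MOVGE
7: ✓ CMP  NZCV=0010
8: · ADDLE
9: ✓ MOVNE  r3←0x57

FIX = (r0, 0xd4)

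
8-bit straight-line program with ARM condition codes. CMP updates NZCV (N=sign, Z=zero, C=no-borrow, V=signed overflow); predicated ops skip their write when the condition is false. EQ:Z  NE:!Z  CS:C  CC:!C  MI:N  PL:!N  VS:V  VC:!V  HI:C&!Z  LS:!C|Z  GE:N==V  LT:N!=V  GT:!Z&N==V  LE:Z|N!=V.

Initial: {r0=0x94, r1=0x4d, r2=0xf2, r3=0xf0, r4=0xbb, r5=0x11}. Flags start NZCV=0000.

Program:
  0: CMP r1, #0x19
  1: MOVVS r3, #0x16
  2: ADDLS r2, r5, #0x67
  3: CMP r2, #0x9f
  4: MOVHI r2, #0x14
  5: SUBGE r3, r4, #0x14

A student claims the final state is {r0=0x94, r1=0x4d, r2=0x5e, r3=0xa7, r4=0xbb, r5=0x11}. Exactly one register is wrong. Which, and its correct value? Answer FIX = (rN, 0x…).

FIX = (r2, 0x14)

0: ✓ CMP  NZCV=0010
1: · MOVVS
2: · ADDLS
3: ✓ CMP  NZCV=0010
4: ✓ MOVHI  r2←0x14
5: ✓ SUBGE  r3←0xa7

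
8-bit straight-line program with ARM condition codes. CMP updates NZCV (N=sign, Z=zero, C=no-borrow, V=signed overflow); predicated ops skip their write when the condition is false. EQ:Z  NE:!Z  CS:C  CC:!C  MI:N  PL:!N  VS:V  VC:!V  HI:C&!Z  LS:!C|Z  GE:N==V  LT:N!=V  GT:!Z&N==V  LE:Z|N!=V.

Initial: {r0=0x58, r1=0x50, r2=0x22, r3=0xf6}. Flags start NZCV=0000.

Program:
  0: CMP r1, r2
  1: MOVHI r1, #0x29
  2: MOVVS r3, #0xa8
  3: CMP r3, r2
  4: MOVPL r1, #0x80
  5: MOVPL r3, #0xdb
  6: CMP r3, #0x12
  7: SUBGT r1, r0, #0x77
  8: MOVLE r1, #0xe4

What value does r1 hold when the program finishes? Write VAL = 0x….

VAL = 0xe4

[0] flags=0010 → (cmp)
[1] flags=0010 HI?T → r1=0x29
[2] flags=0010 VS?F → skip
[3] flags=1010 → (cmp)
[4] flags=1010 PL?F → skip
[5] flags=1010 PL?F → skip
[6] flags=1010 → (cmp)
[7] flags=1010 GT?F → skip
[8] flags=1010 LE?T → r1=0xe4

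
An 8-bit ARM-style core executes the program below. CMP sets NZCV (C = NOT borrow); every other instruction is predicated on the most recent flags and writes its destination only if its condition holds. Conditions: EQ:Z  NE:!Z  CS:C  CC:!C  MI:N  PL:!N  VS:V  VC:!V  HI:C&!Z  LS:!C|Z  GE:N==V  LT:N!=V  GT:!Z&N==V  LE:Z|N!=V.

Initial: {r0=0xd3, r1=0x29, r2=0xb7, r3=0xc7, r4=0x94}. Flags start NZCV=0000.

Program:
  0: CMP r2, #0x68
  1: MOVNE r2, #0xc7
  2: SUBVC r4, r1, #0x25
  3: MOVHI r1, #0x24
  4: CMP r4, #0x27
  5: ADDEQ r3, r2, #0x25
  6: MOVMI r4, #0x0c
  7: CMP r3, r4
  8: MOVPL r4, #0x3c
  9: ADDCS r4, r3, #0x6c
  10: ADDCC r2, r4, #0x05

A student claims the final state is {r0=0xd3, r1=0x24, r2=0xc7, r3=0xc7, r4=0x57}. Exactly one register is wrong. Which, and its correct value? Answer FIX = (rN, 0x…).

0: ✓ CMP  NZCV=0011
1: ✓ MOVNE  r2←0xc7
2: · SUBVC
3: ✓ MOVHI  r1←0x24
4: ✓ CMP  NZCV=0011
5: · ADDEQ
6: · MOVMI
7: ✓ CMP  NZCV=0010
8: ✓ MOVPL  r4←0x3c
9: ✓ ADDCS  r4←0x33
10: · ADDCC

FIX = (r4, 0x33)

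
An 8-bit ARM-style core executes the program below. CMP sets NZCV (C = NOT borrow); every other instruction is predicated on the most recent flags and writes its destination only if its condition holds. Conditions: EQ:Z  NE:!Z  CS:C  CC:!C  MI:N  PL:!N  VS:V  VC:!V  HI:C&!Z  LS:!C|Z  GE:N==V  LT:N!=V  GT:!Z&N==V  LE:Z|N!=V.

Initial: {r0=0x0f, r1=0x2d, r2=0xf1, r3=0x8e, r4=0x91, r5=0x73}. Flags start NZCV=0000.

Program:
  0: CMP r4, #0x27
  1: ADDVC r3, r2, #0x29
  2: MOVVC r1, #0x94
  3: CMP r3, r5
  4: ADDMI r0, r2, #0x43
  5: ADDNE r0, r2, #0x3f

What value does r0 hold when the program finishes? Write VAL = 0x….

VAL = 0x30

[0] flags=0011 → (cmp)
[1] flags=0011 VC?F → skip
[2] flags=0011 VC?F → skip
[3] flags=0011 → (cmp)
[4] flags=0011 MI?F → skip
[5] flags=0011 NE?T → r0=0x30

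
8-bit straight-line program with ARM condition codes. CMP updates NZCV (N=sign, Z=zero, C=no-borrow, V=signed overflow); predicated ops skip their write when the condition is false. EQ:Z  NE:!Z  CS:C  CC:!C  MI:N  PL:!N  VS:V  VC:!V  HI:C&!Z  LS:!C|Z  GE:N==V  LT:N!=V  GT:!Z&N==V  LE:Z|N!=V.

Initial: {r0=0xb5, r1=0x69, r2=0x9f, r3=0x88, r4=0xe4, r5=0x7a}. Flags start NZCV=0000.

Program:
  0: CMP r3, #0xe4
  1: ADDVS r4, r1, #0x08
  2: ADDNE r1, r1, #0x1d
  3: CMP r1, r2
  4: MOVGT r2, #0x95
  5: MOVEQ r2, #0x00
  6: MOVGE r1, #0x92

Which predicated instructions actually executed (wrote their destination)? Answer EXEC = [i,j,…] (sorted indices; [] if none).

0: ✓ CMP  NZCV=1000
1: · ADDVS
2: ✓ ADDNE  r1←0x86
3: ✓ CMP  NZCV=1000
4: · MOVGT
5: · MOVEQ
6: · MOVGE

EXEC = [2]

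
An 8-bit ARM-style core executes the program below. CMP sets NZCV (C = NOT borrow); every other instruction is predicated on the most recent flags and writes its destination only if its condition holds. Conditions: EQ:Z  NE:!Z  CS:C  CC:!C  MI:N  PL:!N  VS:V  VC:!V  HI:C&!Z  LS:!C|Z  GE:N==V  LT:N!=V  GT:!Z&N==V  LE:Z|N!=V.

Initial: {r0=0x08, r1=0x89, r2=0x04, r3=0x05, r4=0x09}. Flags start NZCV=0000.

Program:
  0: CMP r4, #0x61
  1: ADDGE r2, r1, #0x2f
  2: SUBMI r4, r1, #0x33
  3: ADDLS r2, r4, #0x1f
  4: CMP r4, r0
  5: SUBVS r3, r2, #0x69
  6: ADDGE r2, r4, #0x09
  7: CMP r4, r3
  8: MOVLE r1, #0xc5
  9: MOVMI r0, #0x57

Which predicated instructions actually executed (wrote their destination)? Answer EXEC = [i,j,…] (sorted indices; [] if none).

0: ✓ CMP  NZCV=1000
1: · ADDGE
2: ✓ SUBMI  r4←0x56
3: ✓ ADDLS  r2←0x75
4: ✓ CMP  NZCV=0010
5: · SUBVS
6: ✓ ADDGE  r2←0x5f
7: ✓ CMP  NZCV=0010
8: · MOVLE
9: · MOVMI

EXEC = [2,3,6]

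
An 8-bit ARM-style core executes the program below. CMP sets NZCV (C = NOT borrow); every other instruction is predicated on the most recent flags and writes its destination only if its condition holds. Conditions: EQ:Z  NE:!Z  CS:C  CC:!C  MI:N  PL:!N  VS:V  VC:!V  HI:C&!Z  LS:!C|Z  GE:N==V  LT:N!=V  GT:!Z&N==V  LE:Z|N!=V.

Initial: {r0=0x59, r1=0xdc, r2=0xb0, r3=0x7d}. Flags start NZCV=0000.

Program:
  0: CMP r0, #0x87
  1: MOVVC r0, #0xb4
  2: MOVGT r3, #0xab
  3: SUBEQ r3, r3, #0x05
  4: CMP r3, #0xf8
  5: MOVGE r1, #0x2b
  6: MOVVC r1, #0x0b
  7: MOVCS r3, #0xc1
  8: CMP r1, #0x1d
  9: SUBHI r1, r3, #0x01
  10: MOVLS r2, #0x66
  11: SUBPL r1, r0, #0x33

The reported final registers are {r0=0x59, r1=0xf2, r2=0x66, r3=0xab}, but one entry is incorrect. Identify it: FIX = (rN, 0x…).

[0] flags=1001 → (cmp)
[1] flags=1001 VC?F → skip
[2] flags=1001 GT?T → r3=0xab
[3] flags=1001 EQ?F → skip
[4] flags=1000 → (cmp)
[5] flags=1000 GE?F → skip
[6] flags=1000 VC?T → r1=0x0b
[7] flags=1000 CS?F → skip
[8] flags=1000 → (cmp)
[9] flags=1000 HI?F → skip
[10] flags=1000 LS?T → r2=0x66
[11] flags=1000 PL?F → skip

FIX = (r1, 0x0b)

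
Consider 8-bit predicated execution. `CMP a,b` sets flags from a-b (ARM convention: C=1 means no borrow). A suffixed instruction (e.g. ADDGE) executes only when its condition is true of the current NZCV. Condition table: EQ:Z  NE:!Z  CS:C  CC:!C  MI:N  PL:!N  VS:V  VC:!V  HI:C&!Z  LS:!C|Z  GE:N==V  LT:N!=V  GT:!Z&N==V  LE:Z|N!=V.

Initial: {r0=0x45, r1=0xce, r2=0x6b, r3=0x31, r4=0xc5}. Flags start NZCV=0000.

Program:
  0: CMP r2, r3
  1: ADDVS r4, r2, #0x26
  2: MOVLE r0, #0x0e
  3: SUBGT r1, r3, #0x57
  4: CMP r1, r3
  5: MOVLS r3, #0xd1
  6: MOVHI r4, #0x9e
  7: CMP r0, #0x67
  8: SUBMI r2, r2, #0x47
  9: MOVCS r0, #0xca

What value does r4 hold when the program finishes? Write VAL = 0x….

0: ✓ CMP  NZCV=0010
1: · ADDVS
2: · MOVLE
3: ✓ SUBGT  r1←0xda
4: ✓ CMP  NZCV=1010
5: · MOVLS
6: ✓ MOVHI  r4←0x9e
7: ✓ CMP  NZCV=1000
8: ✓ SUBMI  r2←0x24
9: · MOVCS

VAL = 0x9e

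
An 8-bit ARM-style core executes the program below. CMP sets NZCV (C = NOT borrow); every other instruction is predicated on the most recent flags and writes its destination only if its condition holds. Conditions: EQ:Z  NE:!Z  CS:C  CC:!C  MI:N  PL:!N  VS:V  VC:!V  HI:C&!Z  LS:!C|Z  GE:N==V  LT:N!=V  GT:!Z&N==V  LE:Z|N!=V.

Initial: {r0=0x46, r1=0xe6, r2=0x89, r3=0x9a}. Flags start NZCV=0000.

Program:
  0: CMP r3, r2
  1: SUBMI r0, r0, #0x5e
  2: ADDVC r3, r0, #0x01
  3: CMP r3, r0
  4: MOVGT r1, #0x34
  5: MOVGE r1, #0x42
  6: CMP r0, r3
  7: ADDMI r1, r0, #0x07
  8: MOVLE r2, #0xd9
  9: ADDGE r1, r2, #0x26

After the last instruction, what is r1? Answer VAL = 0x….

VAL = 0x4d

[0] flags=0010 → (cmp)
[1] flags=0010 MI?F → skip
[2] flags=0010 VC?T → r3=0x47
[3] flags=0010 → (cmp)
[4] flags=0010 GT?T → r1=0x34
[5] flags=0010 GE?T → r1=0x42
[6] flags=1000 → (cmp)
[7] flags=1000 MI?T → r1=0x4d
[8] flags=1000 LE?T → r2=0xd9
[9] flags=1000 GE?F → skip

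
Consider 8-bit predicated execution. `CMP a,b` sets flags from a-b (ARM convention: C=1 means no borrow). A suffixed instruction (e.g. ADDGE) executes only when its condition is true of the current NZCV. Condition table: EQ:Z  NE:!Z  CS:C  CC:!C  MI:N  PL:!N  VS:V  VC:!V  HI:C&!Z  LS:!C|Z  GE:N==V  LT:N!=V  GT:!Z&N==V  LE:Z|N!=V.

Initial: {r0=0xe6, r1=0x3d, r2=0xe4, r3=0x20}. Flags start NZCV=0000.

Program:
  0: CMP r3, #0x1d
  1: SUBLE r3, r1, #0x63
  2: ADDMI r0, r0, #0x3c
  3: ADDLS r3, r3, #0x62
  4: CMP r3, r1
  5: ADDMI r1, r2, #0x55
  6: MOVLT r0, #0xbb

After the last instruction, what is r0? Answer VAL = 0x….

0: ✓ CMP  NZCV=0010
1: · SUBLE
2: · ADDMI
3: · ADDLS
4: ✓ CMP  NZCV=1000
5: ✓ ADDMI  r1←0x39
6: ✓ MOVLT  r0←0xbb

VAL = 0xbb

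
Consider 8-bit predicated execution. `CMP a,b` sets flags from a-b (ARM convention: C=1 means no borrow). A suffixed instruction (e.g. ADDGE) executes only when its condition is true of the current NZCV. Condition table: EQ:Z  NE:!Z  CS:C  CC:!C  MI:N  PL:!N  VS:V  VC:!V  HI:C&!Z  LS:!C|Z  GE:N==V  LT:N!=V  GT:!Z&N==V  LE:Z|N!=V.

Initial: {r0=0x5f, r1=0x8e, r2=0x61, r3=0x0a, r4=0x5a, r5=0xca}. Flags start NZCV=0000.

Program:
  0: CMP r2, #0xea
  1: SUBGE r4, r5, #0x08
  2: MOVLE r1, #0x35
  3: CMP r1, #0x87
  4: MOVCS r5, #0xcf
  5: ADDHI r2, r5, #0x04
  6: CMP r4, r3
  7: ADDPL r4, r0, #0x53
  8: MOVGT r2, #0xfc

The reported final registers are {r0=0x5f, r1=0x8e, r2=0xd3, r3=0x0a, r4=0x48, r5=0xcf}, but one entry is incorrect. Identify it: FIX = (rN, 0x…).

FIX = (r4, 0xc2)

0: ✓ CMP  NZCV=0000
1: ✓ SUBGE  r4←0xc2
2: · MOVLE
3: ✓ CMP  NZCV=0010
4: ✓ MOVCS  r5←0xcf
5: ✓ ADDHI  r2←0xd3
6: ✓ CMP  NZCV=1010
7: · ADDPL
8: · MOVGT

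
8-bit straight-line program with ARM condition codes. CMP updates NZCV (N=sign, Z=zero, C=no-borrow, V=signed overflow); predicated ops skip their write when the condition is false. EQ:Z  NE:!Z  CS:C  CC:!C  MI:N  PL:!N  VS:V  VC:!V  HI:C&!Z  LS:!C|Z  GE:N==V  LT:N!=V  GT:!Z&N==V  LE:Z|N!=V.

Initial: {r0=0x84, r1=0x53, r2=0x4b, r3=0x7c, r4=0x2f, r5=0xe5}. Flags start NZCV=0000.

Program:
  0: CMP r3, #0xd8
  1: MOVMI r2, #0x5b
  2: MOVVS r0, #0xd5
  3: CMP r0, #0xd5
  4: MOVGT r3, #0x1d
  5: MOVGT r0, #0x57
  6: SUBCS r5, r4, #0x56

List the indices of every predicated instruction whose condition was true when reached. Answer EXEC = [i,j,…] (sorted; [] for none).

0: ✓ CMP  NZCV=1001
1: ✓ MOVMI  r2←0x5b
2: ✓ MOVVS  r0←0xd5
3: ✓ CMP  NZCV=0110
4: · MOVGT
5: · MOVGT
6: ✓ SUBCS  r5←0xd9

EXEC = [1,2,6]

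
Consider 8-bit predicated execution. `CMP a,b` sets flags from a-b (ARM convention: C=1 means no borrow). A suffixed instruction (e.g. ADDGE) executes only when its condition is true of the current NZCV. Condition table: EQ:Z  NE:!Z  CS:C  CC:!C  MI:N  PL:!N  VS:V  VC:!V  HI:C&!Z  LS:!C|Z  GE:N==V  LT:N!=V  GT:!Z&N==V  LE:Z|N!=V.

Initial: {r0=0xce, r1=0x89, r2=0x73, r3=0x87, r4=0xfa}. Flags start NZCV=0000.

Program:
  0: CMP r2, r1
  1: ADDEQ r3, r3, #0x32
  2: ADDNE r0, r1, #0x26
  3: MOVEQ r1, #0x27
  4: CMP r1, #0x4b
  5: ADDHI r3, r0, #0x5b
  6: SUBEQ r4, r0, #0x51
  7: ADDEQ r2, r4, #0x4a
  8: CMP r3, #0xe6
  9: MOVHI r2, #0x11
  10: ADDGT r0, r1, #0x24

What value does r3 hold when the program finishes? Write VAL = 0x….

VAL = 0x0a

0: ✓ CMP  NZCV=1001
1: · ADDEQ
2: ✓ ADDNE  r0←0xaf
3: · MOVEQ
4: ✓ CMP  NZCV=0011
5: ✓ ADDHI  r3←0x0a
6: · SUBEQ
7: · ADDEQ
8: ✓ CMP  NZCV=0000
9: · MOVHI
10: ✓ ADDGT  r0←0xad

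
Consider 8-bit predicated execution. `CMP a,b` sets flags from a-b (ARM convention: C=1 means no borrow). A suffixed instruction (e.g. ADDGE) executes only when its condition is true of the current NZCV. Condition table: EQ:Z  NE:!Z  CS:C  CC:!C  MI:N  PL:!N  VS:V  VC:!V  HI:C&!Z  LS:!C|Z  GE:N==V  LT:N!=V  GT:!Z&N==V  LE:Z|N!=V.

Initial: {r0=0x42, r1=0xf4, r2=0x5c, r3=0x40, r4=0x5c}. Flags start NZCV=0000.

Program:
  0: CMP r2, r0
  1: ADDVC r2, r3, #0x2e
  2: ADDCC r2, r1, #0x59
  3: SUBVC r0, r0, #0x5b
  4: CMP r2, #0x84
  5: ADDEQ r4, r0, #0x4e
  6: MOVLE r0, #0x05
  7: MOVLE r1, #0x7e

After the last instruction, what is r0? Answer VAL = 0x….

[0] flags=0010 → (cmp)
[1] flags=0010 VC?T → r2=0x6e
[2] flags=0010 CC?F → skip
[3] flags=0010 VC?T → r0=0xe7
[4] flags=1001 → (cmp)
[5] flags=1001 EQ?F → skip
[6] flags=1001 LE?F → skip
[7] flags=1001 LE?F → skip

VAL = 0xe7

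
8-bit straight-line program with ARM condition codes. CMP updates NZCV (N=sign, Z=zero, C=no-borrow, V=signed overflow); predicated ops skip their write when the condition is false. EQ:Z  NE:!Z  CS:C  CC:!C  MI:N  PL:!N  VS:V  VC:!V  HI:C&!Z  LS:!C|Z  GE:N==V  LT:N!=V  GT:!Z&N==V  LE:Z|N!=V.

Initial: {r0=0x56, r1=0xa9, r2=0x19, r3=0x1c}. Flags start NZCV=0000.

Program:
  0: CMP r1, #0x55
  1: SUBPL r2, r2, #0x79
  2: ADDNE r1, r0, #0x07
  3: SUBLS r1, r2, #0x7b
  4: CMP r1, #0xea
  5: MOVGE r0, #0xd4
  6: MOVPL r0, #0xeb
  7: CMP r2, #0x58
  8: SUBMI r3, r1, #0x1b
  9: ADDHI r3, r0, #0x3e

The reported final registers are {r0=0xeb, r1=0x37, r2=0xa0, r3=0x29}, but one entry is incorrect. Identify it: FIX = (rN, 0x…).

FIX = (r1, 0x5d)

0: ✓ CMP  NZCV=0011
1: ✓ SUBPL  r2←0xa0
2: ✓ ADDNE  r1←0x5d
3: · SUBLS
4: ✓ CMP  NZCV=0000
5: ✓ MOVGE  r0←0xd4
6: ✓ MOVPL  r0←0xeb
7: ✓ CMP  NZCV=0011
8: · SUBMI
9: ✓ ADDHI  r3←0x29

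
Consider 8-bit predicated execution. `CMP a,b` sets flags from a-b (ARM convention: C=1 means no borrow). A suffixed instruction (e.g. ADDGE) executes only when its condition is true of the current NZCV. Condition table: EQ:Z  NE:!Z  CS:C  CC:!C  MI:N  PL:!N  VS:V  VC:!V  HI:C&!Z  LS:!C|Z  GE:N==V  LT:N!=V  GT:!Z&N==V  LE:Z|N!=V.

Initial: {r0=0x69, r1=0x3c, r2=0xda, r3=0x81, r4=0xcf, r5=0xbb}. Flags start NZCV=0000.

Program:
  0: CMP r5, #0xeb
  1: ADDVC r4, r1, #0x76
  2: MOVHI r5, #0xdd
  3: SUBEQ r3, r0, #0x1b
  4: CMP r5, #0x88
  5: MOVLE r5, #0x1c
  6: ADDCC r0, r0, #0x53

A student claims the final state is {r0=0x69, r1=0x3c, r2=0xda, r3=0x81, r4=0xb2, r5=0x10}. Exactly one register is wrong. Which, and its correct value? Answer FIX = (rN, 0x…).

FIX = (r5, 0xbb)

0: ✓ CMP  NZCV=1000
1: ✓ ADDVC  r4←0xb2
2: · MOVHI
3: · SUBEQ
4: ✓ CMP  NZCV=0010
5: · MOVLE
6: · ADDCC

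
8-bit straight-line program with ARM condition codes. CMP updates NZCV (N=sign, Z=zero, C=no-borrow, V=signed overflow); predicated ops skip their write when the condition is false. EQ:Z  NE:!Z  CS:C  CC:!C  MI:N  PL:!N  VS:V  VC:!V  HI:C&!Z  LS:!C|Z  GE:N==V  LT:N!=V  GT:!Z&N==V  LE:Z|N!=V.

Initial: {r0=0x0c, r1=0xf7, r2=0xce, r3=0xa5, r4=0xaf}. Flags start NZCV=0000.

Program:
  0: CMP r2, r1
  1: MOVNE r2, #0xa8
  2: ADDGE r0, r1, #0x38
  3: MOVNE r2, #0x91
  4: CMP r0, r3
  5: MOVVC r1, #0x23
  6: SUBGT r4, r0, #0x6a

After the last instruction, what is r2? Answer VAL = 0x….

0: ✓ CMP  NZCV=1000
1: ✓ MOVNE  r2←0xa8
2: · ADDGE
3: ✓ MOVNE  r2←0x91
4: ✓ CMP  NZCV=0000
5: ✓ MOVVC  r1←0x23
6: ✓ SUBGT  r4←0xa2

VAL = 0x91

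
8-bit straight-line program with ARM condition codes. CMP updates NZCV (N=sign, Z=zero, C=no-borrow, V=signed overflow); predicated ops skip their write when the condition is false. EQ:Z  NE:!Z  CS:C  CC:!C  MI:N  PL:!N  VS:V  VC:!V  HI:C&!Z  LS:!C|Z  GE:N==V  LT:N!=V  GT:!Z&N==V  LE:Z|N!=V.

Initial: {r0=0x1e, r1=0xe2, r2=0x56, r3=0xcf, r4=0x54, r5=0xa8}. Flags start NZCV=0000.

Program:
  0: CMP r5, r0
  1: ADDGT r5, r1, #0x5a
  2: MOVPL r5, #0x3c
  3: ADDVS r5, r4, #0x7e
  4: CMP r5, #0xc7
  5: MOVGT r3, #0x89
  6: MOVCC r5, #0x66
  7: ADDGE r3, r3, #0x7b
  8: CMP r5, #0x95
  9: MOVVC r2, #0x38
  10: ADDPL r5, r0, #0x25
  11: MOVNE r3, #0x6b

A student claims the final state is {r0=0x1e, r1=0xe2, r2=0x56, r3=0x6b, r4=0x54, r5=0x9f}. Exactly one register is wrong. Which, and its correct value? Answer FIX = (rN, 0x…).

[0] flags=1010 → (cmp)
[1] flags=1010 GT?F → skip
[2] flags=1010 PL?F → skip
[3] flags=1010 VS?F → skip
[4] flags=1000 → (cmp)
[5] flags=1000 GT?F → skip
[6] flags=1000 CC?T → r5=0x66
[7] flags=1000 GE?F → skip
[8] flags=1001 → (cmp)
[9] flags=1001 VC?F → skip
[10] flags=1001 PL?F → skip
[11] flags=1001 NE?T → r3=0x6b

FIX = (r5, 0x66)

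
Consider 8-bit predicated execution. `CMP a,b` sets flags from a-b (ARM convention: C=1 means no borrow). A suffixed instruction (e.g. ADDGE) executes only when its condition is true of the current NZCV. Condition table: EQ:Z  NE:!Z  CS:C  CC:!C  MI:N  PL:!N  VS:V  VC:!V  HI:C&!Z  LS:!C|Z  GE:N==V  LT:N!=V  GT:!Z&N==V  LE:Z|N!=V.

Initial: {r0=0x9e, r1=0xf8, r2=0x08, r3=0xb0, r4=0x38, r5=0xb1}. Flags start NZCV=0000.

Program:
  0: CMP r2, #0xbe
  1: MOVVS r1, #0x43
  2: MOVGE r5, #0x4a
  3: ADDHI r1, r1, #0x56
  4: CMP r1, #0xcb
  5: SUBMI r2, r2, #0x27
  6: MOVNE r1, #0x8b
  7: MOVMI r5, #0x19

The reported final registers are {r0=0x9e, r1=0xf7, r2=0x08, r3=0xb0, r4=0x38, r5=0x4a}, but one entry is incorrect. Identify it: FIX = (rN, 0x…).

[0] flags=0000 → (cmp)
[1] flags=0000 VS?F → skip
[2] flags=0000 GE?T → r5=0x4a
[3] flags=0000 HI?F → skip
[4] flags=0010 → (cmp)
[5] flags=0010 MI?F → skip
[6] flags=0010 NE?T → r1=0x8b
[7] flags=0010 MI?F → skip

FIX = (r1, 0x8b)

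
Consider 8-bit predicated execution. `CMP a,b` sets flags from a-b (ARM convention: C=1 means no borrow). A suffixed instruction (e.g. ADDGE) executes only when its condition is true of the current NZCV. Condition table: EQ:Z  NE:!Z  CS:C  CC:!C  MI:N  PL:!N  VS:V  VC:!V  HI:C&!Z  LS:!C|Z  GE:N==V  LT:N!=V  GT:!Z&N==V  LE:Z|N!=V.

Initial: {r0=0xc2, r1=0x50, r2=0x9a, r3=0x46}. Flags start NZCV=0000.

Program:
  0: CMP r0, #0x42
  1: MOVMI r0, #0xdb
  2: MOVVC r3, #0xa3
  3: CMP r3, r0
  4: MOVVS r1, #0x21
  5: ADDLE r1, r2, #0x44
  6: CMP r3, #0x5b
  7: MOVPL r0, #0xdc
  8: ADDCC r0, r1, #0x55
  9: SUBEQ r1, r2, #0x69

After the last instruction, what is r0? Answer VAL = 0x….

VAL = 0xdc

[0] flags=1010 → (cmp)
[1] flags=1010 MI?T → r0=0xdb
[2] flags=1010 VC?T → r3=0xa3
[3] flags=1000 → (cmp)
[4] flags=1000 VS?F → skip
[5] flags=1000 LE?T → r1=0xde
[6] flags=0011 → (cmp)
[7] flags=0011 PL?T → r0=0xdc
[8] flags=0011 CC?F → skip
[9] flags=0011 EQ?F → skip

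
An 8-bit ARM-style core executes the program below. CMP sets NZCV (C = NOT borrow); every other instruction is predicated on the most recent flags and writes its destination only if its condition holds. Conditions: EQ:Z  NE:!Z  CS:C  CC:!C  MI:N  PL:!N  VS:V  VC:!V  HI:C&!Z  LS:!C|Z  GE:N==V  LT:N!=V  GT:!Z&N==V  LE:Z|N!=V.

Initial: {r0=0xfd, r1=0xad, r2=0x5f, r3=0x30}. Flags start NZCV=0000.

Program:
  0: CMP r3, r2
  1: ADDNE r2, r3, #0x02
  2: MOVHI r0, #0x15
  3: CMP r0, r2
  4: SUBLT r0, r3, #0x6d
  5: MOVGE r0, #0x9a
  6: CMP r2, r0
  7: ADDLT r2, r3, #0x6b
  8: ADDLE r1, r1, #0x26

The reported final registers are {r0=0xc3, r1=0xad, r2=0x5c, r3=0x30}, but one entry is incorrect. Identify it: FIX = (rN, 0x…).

[0] flags=1000 → (cmp)
[1] flags=1000 NE?T → r2=0x32
[2] flags=1000 HI?F → skip
[3] flags=1010 → (cmp)
[4] flags=1010 LT?T → r0=0xc3
[5] flags=1010 GE?F → skip
[6] flags=0000 → (cmp)
[7] flags=0000 LT?F → skip
[8] flags=0000 LE?F → skip

FIX = (r2, 0x32)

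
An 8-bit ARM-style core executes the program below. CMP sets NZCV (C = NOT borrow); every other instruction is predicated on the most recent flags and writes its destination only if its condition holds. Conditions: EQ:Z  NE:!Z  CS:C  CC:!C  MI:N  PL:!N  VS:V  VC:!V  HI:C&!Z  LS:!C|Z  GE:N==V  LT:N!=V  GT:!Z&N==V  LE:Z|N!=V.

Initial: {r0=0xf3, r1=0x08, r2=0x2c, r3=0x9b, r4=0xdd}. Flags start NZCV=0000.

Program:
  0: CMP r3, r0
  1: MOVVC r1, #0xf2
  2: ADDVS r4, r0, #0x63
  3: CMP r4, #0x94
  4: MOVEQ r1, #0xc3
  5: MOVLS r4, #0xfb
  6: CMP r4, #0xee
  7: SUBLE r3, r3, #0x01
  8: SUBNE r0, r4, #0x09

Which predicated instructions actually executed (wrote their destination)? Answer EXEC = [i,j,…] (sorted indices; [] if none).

0: ✓ CMP  NZCV=1000
1: ✓ MOVVC  r1←0xf2
2: · ADDVS
3: ✓ CMP  NZCV=0010
4: · MOVEQ
5: · MOVLS
6: ✓ CMP  NZCV=1000
7: ✓ SUBLE  r3←0x9a
8: ✓ SUBNE  r0←0xd4

EXEC = [1,7,8]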